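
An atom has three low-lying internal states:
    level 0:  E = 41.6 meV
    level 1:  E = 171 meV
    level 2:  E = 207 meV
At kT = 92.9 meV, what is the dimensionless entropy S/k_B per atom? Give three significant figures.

Eᵢ/kT = 0.44779, 1.8407, 2.2282.
Z = Σ e^(−Eᵢ/kT) = e^(−0.44779) + e^(−1.8407) + e^(−2.2282) = 0.63904 + 0.15871 + 0.10772 = 0.90547.
⟨E⟩ = Σ EᵢPᵢ = 83.958 meV.
S/k_B = ln Z + ⟨E⟩/kT = ln(0.90547) + 83.958/92.9 = -0.099301 + 0.90375 = 0.804.

0.804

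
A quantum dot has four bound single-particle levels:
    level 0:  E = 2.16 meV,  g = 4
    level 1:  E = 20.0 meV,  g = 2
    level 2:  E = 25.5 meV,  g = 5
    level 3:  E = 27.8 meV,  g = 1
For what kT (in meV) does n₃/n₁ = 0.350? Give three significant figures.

n₃/n₁ = (g₃/g₁) exp[−(E₃−E₁)/kT] = 0.350.
⇒ (E₃−E₁)/kT = ln((1/2)/0.350) = ln(1.4286) = 0.35669.
kT = 7.8 meV / 0.35669 = 21.9 meV.

21.9 meV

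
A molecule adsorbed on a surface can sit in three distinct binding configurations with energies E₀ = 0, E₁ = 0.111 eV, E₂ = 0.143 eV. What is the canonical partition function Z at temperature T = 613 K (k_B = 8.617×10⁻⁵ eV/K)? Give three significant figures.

Z = 1.19

k_BT = 8.617×10⁻⁵ × 613 K = 0.052822 eV.
Eᵢ/kT = 0, 2.1014, 2.7072.
Z = Σ e^(−Eᵢ/kT) = e^(−0) + e^(−2.1014) + e^(−2.7072) = 1.0000 + 0.12229 + 0.066723 = 1.1890.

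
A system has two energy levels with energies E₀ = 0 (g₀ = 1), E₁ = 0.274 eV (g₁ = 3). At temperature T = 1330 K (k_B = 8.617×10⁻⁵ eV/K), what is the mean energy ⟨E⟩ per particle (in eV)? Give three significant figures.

k_BT = 8.617×10⁻⁵ × 1330 K = 0.11461 eV.
Eᵢ/kT = 0, 2.3907.
Z = Σ gᵢe^(−Eᵢ/kT) = 1·e^(−0) + 3·e^(−2.3907) = 1.0000 + 0.27470 = 1.2747.
⟨E⟩ = Σ Eᵢ gᵢe^(−Eᵢ/kT) / Z = (0·1.0000 + 0.274·0.27470) / 1.2747 = 0.0590 eV.

0.0590 eV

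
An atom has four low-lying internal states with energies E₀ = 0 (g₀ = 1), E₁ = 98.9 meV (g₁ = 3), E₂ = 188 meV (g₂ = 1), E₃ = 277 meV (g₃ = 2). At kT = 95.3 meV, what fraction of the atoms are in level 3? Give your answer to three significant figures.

Eᵢ/kT = 0, 1.0378, 1.9727, 2.9066.
Z = Σ gᵢe^(−Eᵢ/kT) = 1·e^(−0) + 3·e^(−1.0378) + 1·e^(−1.9727) + 2·e^(−2.9066) = 1.0000 + 1.0627 + 0.13908 + 0.10932 = 2.3111.
P₃ = g₃ e^(−E₃/kT) / Z = 0.10932/2.3111 = 0.0473.

0.0473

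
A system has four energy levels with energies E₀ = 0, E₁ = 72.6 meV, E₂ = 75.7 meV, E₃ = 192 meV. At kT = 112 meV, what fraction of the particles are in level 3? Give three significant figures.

Eᵢ/kT = 0, 0.64821, 0.67589, 1.7143.
Z = Σ e^(−Eᵢ/kT) = e^(−0) + e^(−0.64821) + e^(−0.67589) + e^(−1.7143) = 1.0000 + 0.52298 + 0.50870 + 0.18009 = 2.2118.
P₃ = e^(−E₃/kT) / Z = 0.18009/2.2118 = 0.0814.

0.0814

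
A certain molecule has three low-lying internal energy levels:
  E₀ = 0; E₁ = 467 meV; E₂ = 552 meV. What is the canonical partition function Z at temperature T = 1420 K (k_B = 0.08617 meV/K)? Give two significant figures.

Z = 1.0

k_BT = 0.08617 × 1420 K = 122.4 meV.
Eᵢ/kT = 0, 3.815, 4.510.
Z = Σ e^(−Eᵢ/kT) = e^(−0) + e^(−3.815) + e^(−4.510) = 1.000 + 0.02204 + 0.01100 = 1.033.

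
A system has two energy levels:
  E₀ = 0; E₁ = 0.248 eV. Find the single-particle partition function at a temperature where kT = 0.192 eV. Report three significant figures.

Eᵢ/kT = 0, 1.2917.
Z = Σ e^(−Eᵢ/kT) = e^(−0) + e^(−1.2917) = 1.0000 + 0.27480 = 1.2748.

Z = 1.27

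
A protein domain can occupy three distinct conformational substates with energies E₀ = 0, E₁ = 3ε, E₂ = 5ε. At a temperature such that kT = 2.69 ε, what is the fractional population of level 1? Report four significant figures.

Eᵢ/kT = 0, 1.11524, 1.85874.
Z = Σ e^(−Eᵢ/kT) = e^(−0) + e^(−1.11524) + e^(−1.85874) = 1.00000 + 0.327837 + 0.155869 = 1.48371.
P₁ = e^(−E₁/kT) / Z = 0.327837/1.48371 = 0.2210.

0.2210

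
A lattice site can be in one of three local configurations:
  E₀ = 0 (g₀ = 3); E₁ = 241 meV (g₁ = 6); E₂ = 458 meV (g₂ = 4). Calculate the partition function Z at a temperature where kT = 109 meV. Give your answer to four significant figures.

Eᵢ/kT = 0, 2.21101, 4.20183.
Z = Σ gᵢe^(−Eᵢ/kT) = 3·e^(−0) + 6·e^(−2.21101) + 4·e^(−4.20183) = 3.00000 + 0.657539 + 0.0598726 = 3.71741.

Z = 3.717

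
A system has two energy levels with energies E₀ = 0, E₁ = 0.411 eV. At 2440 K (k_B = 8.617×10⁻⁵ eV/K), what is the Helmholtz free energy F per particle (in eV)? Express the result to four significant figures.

k_BT = 8.617×10⁻⁵ × 2440 K = 0.210255 eV.
Eᵢ/kT = 0, 1.95477.
Z = Σ e^(−Eᵢ/kT) = e^(−0) + e^(−1.95477) = 1.00000 + 0.141597 = 1.14160.
F = −kT ln Z = −0.210255 × ln(1.14160) = −0.210255 × 0.132431 = -0.02784 eV.

-0.02784 eV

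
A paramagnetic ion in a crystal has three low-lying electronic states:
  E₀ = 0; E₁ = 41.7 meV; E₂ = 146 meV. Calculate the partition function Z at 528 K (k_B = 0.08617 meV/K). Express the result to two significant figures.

k_BT = 0.08617 × 528 K = 45.50 meV.
Eᵢ/kT = 0, 0.9165, 3.209.
Z = Σ e^(−Eᵢ/kT) = e^(−0) + e^(−0.9165) + e^(−3.209) = 1.000 + 0.3999 + 0.04040 = 1.440.

Z = 1.4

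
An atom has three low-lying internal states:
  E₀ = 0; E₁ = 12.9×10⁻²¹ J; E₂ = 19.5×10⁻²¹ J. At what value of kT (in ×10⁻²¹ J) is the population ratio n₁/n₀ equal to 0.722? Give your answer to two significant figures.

40 ×10⁻²¹ J

n₁/n₀ = exp[−(E₁−E₀)/kT] = 0.722.
⇒ (E₁−E₀)/kT = ln(1/0.722) = ln(1.385) = 0.3257.
kT = 12.9 ×10⁻²¹ J / 0.3257 = 40 ×10⁻²¹ J.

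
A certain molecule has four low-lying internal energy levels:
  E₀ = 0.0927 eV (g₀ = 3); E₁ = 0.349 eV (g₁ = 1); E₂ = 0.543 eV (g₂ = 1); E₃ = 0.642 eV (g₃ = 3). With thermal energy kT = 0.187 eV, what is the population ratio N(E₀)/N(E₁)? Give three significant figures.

11.8

n₀/n₁ = (g₀/g₁) exp[−(E₀−E₁)/kT] = (3/1) × exp(−(-0.2563 eV)/(0.187 eV)) = (3/1) × exp(1.3706) = 11.8.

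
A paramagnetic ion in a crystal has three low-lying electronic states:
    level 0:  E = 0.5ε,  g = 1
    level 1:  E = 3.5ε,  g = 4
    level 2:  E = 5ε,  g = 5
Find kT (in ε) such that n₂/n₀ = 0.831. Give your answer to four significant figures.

n₂/n₀ = (g₂/g₀) exp[−(E₂−E₀)/kT] = 0.831.
⇒ (E₂−E₀)/kT = ln((5/1)/0.831) = ln(6.01685) = 1.79456.
kT = 4.5ε / 1.79456 = 2.508 ε.

2.508 ε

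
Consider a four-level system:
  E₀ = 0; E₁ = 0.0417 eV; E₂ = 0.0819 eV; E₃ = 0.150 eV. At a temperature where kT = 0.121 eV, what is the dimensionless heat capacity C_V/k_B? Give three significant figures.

0.161

Eᵢ/kT = 0, 0.34463, 0.67686, 1.2397.
Z = Σ e^(−Eᵢ/kT) = e^(−0) + e^(−0.34463) + e^(−0.67686) + e^(−1.2397) = 1.0000 + 0.70848 + 0.50821 + 0.28947 = 2.5062.
⟨E⟩ = 0.045721 eV, ⟨E²⟩ = 0.0044505 eV².
C_V/k_B = (⟨E²⟩ − ⟨E⟩²)/(kT)² = (0.0044505 − 0.0020904)/0.014641 = 0.161.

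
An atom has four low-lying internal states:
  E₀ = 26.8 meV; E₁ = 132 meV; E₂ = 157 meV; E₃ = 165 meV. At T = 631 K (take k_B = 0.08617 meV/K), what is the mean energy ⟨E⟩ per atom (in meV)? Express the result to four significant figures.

55.68 meV

k_BT = 0.08617 × 631 K = 54.3733 meV.
Eᵢ/kT = 0.492889, 2.42766, 2.88745, 3.03458.
Z = Σ e^(−Eᵢ/kT) = e^(−0.492889) + e^(−2.42766) + e^(−2.88745) + e^(−3.03458) = 0.610859 + 0.0882431 + 0.0557181 + 0.0480949 = 0.802915.
⟨E⟩ = Σ Eᵢ e^(−Eᵢ/kT) / Z = (26.8·0.610859 + 132·0.0882431 + 157·0.0557181 + 165·0.0480949) / 0.802915 = 55.68 meV.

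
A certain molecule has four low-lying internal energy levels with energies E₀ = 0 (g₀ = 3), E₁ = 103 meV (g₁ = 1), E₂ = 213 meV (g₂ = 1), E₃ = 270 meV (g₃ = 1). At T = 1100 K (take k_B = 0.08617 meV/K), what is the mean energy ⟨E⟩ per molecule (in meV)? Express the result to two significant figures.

21 meV

k_BT = 0.08617 × 1100 K = 94.79 meV.
Eᵢ/kT = 0, 1.087, 2.247, 2.848.
Z = Σ gᵢe^(−Eᵢ/kT) = 3·e^(−0) + 1·e^(−1.087) + 1·e^(−2.247) + 1·e^(−2.848) = 3.000 + 0.3372 + 0.1057 + 0.05796 = 3.501.
⟨E⟩ = Σ Eᵢ gᵢe^(−Eᵢ/kT) / Z = (0·3.000 + 103·0.3372 + 213·0.1057 + 270·0.05796) / 3.501 = 21 meV.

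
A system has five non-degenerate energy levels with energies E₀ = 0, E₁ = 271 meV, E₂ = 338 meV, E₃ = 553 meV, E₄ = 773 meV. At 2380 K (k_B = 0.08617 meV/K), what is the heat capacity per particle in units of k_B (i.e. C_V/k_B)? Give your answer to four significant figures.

0.7991

k_BT = 0.08617 × 2380 K = 205.085 meV.
Eᵢ/kT = 0, 1.32140, 1.64810, 2.69644, 3.76917.
Z = Σ e^(−Eᵢ/kT) = e^(−0) + e^(−1.32140) + e^(−1.64810) + e^(−2.69644) + e^(−3.76917) = 1.00000 + 0.266762 + 0.192415 + 0.0674452 + 0.0230712 = 1.54969.
⟨E⟩ = 124.193 meV, ⟨E²⟩ = 49032.1 meV².
C_V/k_B = (⟨E²⟩ − ⟨E⟩²)/(kT)² = (49032.1 − 15423.9)/42059.9 = 0.7991.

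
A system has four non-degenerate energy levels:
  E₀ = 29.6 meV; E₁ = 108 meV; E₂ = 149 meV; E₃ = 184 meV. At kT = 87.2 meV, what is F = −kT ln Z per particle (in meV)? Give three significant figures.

Eᵢ/kT = 0.33945, 1.2385, 1.7087, 2.1101.
Z = Σ e^(−Eᵢ/kT) = e^(−0.33945) + e^(−1.2385) + e^(−1.7087) + e^(−2.1101) = 0.71216 + 0.28982 + 0.18110 + 0.12123 = 1.3043.
F = −kT ln Z = −87.2 × ln(1.3043) = −87.2 × 0.26567 = -23.2 meV.

-23.2 meV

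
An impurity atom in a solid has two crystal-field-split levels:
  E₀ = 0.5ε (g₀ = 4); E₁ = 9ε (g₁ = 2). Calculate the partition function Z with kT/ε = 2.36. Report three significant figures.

Z = 3.28

Eᵢ/kT = 0.21186, 3.8136.
Z = Σ gᵢe^(−Eᵢ/kT) = 4·e^(−0.21186) + 2·e^(−3.8136) = 3.2363 + 0.044137 = 3.2804.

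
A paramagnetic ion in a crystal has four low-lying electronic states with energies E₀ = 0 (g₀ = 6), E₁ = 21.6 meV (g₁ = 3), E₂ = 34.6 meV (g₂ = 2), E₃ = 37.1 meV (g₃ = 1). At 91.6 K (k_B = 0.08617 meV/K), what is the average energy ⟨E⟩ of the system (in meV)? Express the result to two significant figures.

k_BT = 0.08617 × 91.6 K = 7.893 meV.
Eᵢ/kT = 0, 2.737, 4.384, 4.700.
Z = Σ gᵢe^(−Eᵢ/kT) = 6·e^(−0) + 3·e^(−2.737) + 2·e^(−4.384) + 1·e^(−4.700) = 6.000 + 0.1943 + 0.02495 + 0.009095 = 6.228.
⟨E⟩ = Σ Eᵢ gᵢe^(−Eᵢ/kT) / Z = (0·6.000 + 21.6·0.1943 + 34.6·0.02495 + 37.1·0.009095) / 6.228 = 0.87 meV.

0.87 meV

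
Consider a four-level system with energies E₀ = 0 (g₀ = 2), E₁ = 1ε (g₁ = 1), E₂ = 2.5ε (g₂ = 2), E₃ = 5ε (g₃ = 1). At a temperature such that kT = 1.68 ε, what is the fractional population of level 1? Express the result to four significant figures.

Eᵢ/kT = 0, 0.595238, 1.48810, 2.97619.
Z = Σ gᵢe^(−Eᵢ/kT) = 2·e^(−0) + 1·e^(−0.595238) + 2·e^(−1.48810) + 1·e^(−2.97619) = 2.00000 + 0.551431 + 0.451603 + 0.0509867 = 3.05402.
P₁ = g₁ e^(−E₁/kT) / Z = 0.551431/3.05402 = 0.1806.

0.1806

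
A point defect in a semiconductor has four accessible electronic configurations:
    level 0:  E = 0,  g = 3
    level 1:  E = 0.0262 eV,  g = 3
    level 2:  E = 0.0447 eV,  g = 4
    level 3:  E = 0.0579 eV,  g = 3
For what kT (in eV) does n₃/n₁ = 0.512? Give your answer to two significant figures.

n₃/n₁ = (g₃/g₁) exp[−(E₃−E₁)/kT] = 0.512.
⇒ (E₃−E₁)/kT = ln((3/3)/0.512) = ln(1.953) = 0.6694.
kT = 0.0317 eV / 0.6694 = 0.047 eV.

0.047 eV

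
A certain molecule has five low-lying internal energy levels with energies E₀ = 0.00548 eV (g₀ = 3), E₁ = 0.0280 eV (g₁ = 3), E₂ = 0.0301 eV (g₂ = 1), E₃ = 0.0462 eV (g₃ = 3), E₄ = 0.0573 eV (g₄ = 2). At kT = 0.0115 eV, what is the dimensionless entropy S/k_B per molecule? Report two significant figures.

Eᵢ/kT = 0.4765, 2.435, 2.617, 4.017, 4.983.
Z = Σ gᵢe^(−Eᵢ/kT) = 3·e^(−0.4765) + 3·e^(−2.435) + 1·e^(−2.617) + 3·e^(−4.017) + 2·e^(−4.983) = 1.863 + 0.2628 + 0.07302 + 0.05402 + 0.01371 = 2.267.
⟨E⟩ = Σ EᵢPᵢ = 0.01017 eV.
S/k_B = ln Z + ⟨E⟩/kT = ln(2.267) + 0.01017/0.0115 = 0.8185 + 0.8843 = 1.7.

1.7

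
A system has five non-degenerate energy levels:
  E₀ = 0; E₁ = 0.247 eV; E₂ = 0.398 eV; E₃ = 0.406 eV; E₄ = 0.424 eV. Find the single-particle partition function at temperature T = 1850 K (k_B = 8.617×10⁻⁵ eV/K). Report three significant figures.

Z = 1.44

k_BT = 8.617×10⁻⁵ × 1850 K = 0.15941 eV.
Eᵢ/kT = 0, 1.5495, 2.4967, 2.5469, 2.6598.
Z = Σ e^(−Eᵢ/kT) = e^(−0) + e^(−1.5495) + e^(−2.4967) + e^(−2.5469) + e^(−2.6598) = 1.0000 + 0.21235 + 0.082356 + 0.078324 + 0.069962 = 1.4430.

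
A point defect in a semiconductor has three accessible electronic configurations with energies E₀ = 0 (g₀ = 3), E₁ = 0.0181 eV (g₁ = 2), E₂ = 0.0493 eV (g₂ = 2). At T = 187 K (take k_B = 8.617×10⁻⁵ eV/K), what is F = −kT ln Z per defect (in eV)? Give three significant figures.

k_BT = 8.617×10⁻⁵ × 187 K = 0.016114 eV.
Eᵢ/kT = 0, 1.1232, 3.0595.
Z = Σ gᵢe^(−Eᵢ/kT) = 3·e^(−0) + 2·e^(−1.1232) + 2·e^(−3.0595) = 3.0000 + 0.65047 + 0.093822 = 3.7443.
F = −kT ln Z = −0.016114 × ln(3.7443) = −0.016114 × 1.3202 = -0.0213 eV.

-0.0213 eV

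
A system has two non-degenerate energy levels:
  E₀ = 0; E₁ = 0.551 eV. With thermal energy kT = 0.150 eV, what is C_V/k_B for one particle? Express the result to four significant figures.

0.3259

Eᵢ/kT = 0, 3.67333.
Z = Σ e^(−Eᵢ/kT) = e^(−0) + e^(−3.67333) = 1.00000 + 0.0253918 = 1.02539.
⟨E⟩ = 0.0136444 eV, ⟨E²⟩ = 0.00751809 eV².
C_V/k_B = (⟨E²⟩ − ⟨E⟩²)/(kT)² = (0.00751809 − 0.000186170)/0.0225000 = 0.3259.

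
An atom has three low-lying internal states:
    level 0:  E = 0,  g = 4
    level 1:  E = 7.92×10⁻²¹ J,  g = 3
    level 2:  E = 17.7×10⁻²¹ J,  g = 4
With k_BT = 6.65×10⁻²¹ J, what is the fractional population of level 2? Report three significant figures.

Eᵢ/kT = 0, 1.1910, 2.6617.
Z = Σ gᵢe^(−Eᵢ/kT) = 4·e^(−0) + 3·e^(−1.1910) + 4·e^(−2.6617) = 4.0000 + 0.91175 + 0.27932 = 5.1911.
P₂ = g₂ e^(−E₂/kT) / Z = 0.27932/5.1911 = 0.0538.

0.0538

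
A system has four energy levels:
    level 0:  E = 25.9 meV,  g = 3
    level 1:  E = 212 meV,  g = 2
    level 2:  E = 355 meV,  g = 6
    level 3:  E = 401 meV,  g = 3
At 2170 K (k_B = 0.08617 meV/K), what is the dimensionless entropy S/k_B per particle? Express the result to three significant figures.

k_BT = 0.08617 × 2170 K = 186.99 meV.
Eᵢ/kT = 0.13851, 1.1338, 1.8985, 2.1445.
Z = Σ gᵢe^(−Eᵢ/kT) = 3·e^(−0.13851) + 2·e^(−1.1338) + 6·e^(−1.8985) + 3·e^(−2.1445) = 2.6120 + 0.64362 + 0.89876 + 0.35138 = 4.5058.
⟨E⟩ = Σ EᵢPᵢ = 147.38 meV.
S/k_B = ln Z + ⟨E⟩/kT = ln(4.5058) + 147.38/186.99 = 1.5054 + 0.78817 = 2.29.

2.29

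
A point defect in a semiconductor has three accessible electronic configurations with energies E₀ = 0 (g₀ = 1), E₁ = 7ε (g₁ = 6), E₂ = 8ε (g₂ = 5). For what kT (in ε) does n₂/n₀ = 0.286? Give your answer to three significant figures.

n₂/n₀ = (g₂/g₀) exp[−(E₂−E₀)/kT] = 0.286.
⇒ (E₂−E₀)/kT = ln((5/1)/0.286) = ln(17.483) = 2.8612.
kT = 8ε / 2.8612 = 2.80 ε.

2.80 ε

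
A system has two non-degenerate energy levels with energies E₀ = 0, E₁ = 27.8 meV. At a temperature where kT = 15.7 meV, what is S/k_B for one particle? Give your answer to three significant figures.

Eᵢ/kT = 0, 1.7707.
Z = Σ e^(−Eᵢ/kT) = e^(−0) + e^(−1.7707) = 1.0000 + 0.17021 = 1.1702.
⟨E⟩ = Σ EᵢPᵢ = 4.0436 meV.
S/k_B = ln Z + ⟨E⟩/kT = ln(1.1702) + 4.0436/15.7 = 0.15717 + 0.25755 = 0.415.

0.415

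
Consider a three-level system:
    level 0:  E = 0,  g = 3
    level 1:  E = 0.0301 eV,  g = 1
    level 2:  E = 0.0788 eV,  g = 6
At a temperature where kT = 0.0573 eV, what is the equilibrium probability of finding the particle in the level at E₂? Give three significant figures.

0.297

Eᵢ/kT = 0, 0.52531, 1.3752.
Z = Σ gᵢe^(−Eᵢ/kT) = 3·e^(−0) + 1·e^(−0.52531) + 6·e^(−1.3752) = 3.0000 + 0.59137 + 1.5167 = 5.1081.
P₂ = g₂ e^(−E₂/kT) / Z = 1.5167/5.1081 = 0.297.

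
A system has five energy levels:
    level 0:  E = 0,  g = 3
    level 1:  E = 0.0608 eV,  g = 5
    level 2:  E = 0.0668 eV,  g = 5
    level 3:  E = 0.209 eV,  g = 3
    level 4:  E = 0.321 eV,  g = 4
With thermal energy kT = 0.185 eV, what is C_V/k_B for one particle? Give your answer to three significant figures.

0.194

Eᵢ/kT = 0, 0.32865, 0.36108, 1.1297, 1.7351.
Z = Σ gᵢe^(−Eᵢ/kT) = 3·e^(−0) + 5·e^(−0.32865) + 5·e^(−0.36108) + 3·e^(−1.1297) + 4·e^(−1.7351) = 3.0000 + 3.5995 + 3.4846 + 0.96939 + 0.70553 = 11.759.
⟨E⟩ = 0.074896 eV, ⟨E²⟩ = 0.012237 eV².
C_V/k_B = (⟨E²⟩ − ⟨E⟩²)/(kT)² = (0.012237 − 0.0056094)/0.034225 = 0.194.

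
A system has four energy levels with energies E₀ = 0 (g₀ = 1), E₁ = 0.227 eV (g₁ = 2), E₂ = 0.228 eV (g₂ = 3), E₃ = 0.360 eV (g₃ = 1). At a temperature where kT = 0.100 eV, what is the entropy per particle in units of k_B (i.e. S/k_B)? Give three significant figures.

1.25

Eᵢ/kT = 0, 2.2700, 2.2800, 3.6000.
Z = Σ gᵢe^(−Eᵢ/kT) = 1·e^(−0) + 2·e^(−2.2700) + 3·e^(−2.2800) + 1·e^(−3.6000) = 1.0000 + 0.20662 + 0.30685 + 0.027324 = 1.5408.
⟨E⟩ = Σ EᵢPᵢ = 0.082231 eV.
S/k_B = ln Z + ⟨E⟩/kT = ln(1.5408) + 0.082231/0.100 = 0.43230 + 0.82231 = 1.25.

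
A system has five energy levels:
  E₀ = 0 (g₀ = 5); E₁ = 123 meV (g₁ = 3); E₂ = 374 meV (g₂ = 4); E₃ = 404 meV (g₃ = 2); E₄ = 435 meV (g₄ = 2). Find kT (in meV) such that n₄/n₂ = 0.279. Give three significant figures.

n₄/n₂ = (g₄/g₂) exp[−(E₄−E₂)/kT] = 0.279.
⇒ (E₄−E₂)/kT = ln((2/4)/0.279) = ln(1.7921) = 0.58339.
kT = 61 meV / 0.58339 = 105 meV.

105 meV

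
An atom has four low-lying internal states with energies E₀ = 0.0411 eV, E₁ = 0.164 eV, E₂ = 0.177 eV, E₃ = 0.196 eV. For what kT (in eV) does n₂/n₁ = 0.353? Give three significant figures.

0.0125 eV

n₂/n₁ = exp[−(E₂−E₁)/kT] = 0.353.
⇒ (E₂−E₁)/kT = ln(1/0.353) = ln(2.8329) = 1.0413.
kT = 0.013 eV / 1.0413 = 0.0125 eV.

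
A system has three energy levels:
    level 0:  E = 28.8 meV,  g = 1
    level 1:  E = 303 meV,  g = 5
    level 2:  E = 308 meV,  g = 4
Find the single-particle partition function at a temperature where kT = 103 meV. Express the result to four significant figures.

Eᵢ/kT = 0.279612, 2.94175, 2.99029.
Z = Σ gᵢe^(−Eᵢ/kT) = 1·e^(−0.279612) + 5·e^(−2.94175) + 4·e^(−2.99029) = 0.756077 + 0.263866 + 0.201091 = 1.22103.

Z = 1.221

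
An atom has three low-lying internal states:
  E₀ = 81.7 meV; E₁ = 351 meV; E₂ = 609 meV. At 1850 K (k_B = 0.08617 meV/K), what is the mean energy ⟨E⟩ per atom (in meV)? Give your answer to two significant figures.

k_BT = 0.08617 × 1850 K = 159.4 meV.
Eᵢ/kT = 0.5125, 2.202, 3.821.
Z = Σ e^(−Eᵢ/kT) = e^(−0.5125) + e^(−2.202) + e^(−3.821) = 0.5990 + 0.1106 + 0.02191 = 0.7315.
⟨E⟩ = Σ Eᵢ e^(−Eᵢ/kT) / Z = (81.7·0.5990 + 351·0.1106 + 609·0.02191) / 0.7315 = 140 meV.

140 meV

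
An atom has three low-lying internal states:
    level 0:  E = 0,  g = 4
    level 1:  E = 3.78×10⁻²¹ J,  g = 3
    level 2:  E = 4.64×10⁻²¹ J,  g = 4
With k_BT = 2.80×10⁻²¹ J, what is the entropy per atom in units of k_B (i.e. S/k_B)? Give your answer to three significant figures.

2.13

Eᵢ/kT = 0, 1.3500, 1.6571.
Z = Σ gᵢe^(−Eᵢ/kT) = 4·e^(−0) + 3·e^(−1.3500) + 4·e^(−1.6571) = 4.0000 + 0.77772 + 0.76276 = 5.5405.
⟨E⟩ = Σ EᵢPᵢ = 1.1694 ×10⁻²¹ J.
S/k_B = ln Z + ⟨E⟩/kT = ln(5.5405) + 1.1694/2.80 = 1.7121 + 0.41764 = 2.13.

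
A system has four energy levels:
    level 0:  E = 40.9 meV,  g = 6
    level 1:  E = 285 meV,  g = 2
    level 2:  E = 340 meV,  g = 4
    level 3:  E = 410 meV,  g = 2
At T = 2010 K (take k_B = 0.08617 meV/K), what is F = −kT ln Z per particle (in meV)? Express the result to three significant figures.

k_BT = 0.08617 × 2010 K = 173.20 meV.
Eᵢ/kT = 0.23614, 1.6455, 1.9630, 2.3672.
Z = Σ gᵢe^(−Eᵢ/kT) = 6·e^(−0.23614) + 2·e^(−1.6455) + 4·e^(−1.9630) + 2·e^(−2.3672) = 4.7380 + 0.38583 + 0.56175 + 0.18749 = 5.8731.
F = −kT ln Z = −173.20 × ln(5.8731) = −173.20 × 1.7704 = -307 meV.

-307 meV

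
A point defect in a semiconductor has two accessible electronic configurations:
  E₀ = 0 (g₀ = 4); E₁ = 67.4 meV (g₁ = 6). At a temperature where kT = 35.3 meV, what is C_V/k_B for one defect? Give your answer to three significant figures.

Eᵢ/kT = 0, 1.9093.
Z = Σ gᵢe^(−Eᵢ/kT) = 4·e^(−0) + 6·e^(−1.9093) = 4.0000 + 0.88910 = 4.8891.
⟨E⟩ = 12.257 meV, ⟨E²⟩ = 826.12 meV².
C_V/k_B = (⟨E²⟩ − ⟨E⟩²)/(kT)² = (826.12 − 150.23)/1246.1 = 0.542.

0.542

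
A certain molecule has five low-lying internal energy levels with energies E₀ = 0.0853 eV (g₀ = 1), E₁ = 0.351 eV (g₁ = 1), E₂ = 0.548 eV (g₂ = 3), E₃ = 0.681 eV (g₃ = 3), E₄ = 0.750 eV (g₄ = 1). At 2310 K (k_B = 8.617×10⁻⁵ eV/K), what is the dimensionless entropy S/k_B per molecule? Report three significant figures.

k_BT = 8.617×10⁻⁵ × 2310 K = 0.19905 eV.
Eᵢ/kT = 0.42854, 1.7634, 2.7531, 3.4213, 3.7679.
Z = Σ gᵢe^(−Eᵢ/kT) = 1·e^(−0.42854) + 1·e^(−1.7634) + 3·e^(−2.7531) + 3·e^(−3.4213) + 1·e^(−3.7679) = 0.65146 + 0.17146 + 0.19119 + 0.098010 + 0.023101 = 1.1352.
⟨E⟩ = Σ EᵢPᵢ = 0.26832 eV.
S/k_B = ln Z + ⟨E⟩/kT = ln(1.1352) + 0.26832/0.19905 = 0.12681 + 1.3480 = 1.47.

1.47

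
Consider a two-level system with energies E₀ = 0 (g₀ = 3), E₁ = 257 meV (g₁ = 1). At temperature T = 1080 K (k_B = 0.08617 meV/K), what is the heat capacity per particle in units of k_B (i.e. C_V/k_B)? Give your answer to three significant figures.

k_BT = 0.08617 × 1080 K = 93.064 meV.
Eᵢ/kT = 0, 2.7615.
Z = Σ gᵢe^(−Eᵢ/kT) = 3·e^(−0) + 1·e^(−2.7615) = 3.0000 + 0.063197 = 3.0632.
⟨E⟩ = 5.3022 meV, ⟨E²⟩ = 1362.7 meV².
C_V/k_B = (⟨E²⟩ − ⟨E⟩²)/(kT)² = (1362.7 − 28.113)/8660.9 = 0.154.

0.154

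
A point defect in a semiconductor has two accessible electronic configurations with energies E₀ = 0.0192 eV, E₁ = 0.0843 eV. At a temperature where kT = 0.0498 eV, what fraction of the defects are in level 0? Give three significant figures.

Eᵢ/kT = 0.38554, 1.6928.
Z = Σ e^(−Eᵢ/kT) = e^(−0.38554) + e^(−1.6928) = 0.68008 + 0.18400 = 0.86408.
P₀ = e^(−E₀/kT) / Z = 0.68008/0.86408 = 0.787.

0.787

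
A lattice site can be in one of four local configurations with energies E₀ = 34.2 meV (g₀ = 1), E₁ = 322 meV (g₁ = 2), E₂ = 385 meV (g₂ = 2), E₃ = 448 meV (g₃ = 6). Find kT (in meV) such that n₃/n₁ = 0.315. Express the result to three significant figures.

n₃/n₁ = (g₃/g₁) exp[−(E₃−E₁)/kT] = 0.315.
⇒ (E₃−E₁)/kT = ln((6/2)/0.315) = ln(9.5238) = 2.2538.
kT = 126 meV / 2.2538 = 55.9 meV.

55.9 meV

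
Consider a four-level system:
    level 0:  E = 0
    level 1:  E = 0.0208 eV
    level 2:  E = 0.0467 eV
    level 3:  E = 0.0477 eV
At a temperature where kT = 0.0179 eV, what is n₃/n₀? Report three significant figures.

0.0696

n₃/n₀ = exp[−(E₃−E₀)/kT] = exp(−(0.0477 eV)/(0.0179 eV)) = exp(-2.6648) = 0.0696.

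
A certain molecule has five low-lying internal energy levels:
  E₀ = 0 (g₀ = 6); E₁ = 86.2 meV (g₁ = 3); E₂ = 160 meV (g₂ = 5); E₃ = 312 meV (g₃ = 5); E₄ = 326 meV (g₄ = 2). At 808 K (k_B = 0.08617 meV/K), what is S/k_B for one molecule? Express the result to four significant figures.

k_BT = 0.08617 × 808 K = 69.6254 meV.
Eᵢ/kT = 0, 1.23805, 2.29801, 4.48112, 4.68220.
Z = Σ gᵢe^(−Eᵢ/kT) = 6·e^(−0) + 3·e^(−1.23805) + 5·e^(−2.29801) + 5·e^(−4.48112) + 2·e^(−4.68220) = 6.00000 + 0.869847 + 0.502293 + 0.0566036 + 0.0185172 = 7.44726.
⟨E⟩ = Σ EᵢPᵢ = 24.0417 meV.
S/k_B = ln Z + ⟨E⟩/kT = ln(7.44726) + 24.0417/69.6254 = 2.00785 + 0.345301 = 2.353.

2.353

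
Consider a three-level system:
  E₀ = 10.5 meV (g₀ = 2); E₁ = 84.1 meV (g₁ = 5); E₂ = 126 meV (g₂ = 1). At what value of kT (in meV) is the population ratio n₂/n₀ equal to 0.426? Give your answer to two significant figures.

720 meV

n₂/n₀ = (g₂/g₀) exp[−(E₂−E₀)/kT] = 0.426.
⇒ (E₂−E₀)/kT = ln((1/2)/0.426) = ln(1.174) = 0.1604.
kT = 115.5 meV / 0.1604 = 720 meV.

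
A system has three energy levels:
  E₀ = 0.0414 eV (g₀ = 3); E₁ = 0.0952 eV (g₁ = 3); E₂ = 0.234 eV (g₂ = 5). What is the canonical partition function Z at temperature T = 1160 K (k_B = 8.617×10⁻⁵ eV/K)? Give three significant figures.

k_BT = 8.617×10⁻⁵ × 1160 K = 0.099957 eV.
Eᵢ/kT = 0.41418, 0.95241, 2.3410.
Z = Σ gᵢe^(−Eᵢ/kT) = 3·e^(−0.41418) + 3·e^(−0.95241) + 5·e^(−2.3410) = 1.9826 + 1.1574 + 0.48116 = 3.6212.

Z = 3.62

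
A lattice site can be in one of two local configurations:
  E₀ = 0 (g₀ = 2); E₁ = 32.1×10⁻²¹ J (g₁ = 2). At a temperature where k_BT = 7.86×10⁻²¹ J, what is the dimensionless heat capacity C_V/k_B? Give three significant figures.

Eᵢ/kT = 0, 4.0840.
Z = Σ gᵢe^(−Eᵢ/kT) = 2·e^(−0) + 2·e^(−4.0840) = 2.0000 + 0.033680 = 2.0337.
⟨E⟩ = 0.53161, ⟨E²⟩ = 17.065.
C_V/k_B = (⟨E²⟩ − ⟨E⟩²)/(kT)² = (17.065 − 0.28261)/61.780 = 0.272.

0.272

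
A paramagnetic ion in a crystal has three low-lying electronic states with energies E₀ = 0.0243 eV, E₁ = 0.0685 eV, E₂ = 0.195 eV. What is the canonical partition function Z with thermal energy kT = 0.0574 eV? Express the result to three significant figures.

Z = 0.992

Eᵢ/kT = 0.42334, 1.1934, 3.3972.
Z = Σ e^(−Eᵢ/kT) = e^(−0.42334) + e^(−1.1934) + e^(−3.3972) = 0.65486 + 0.30319 + 0.033467 = 0.99152.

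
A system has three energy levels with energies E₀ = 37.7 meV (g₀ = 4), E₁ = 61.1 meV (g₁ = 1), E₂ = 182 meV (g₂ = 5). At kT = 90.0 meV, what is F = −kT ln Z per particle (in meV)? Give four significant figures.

Eᵢ/kT = 0.418889, 0.678889, 2.02222.
Z = Σ gᵢe^(−Eᵢ/kT) = 4·e^(−0.418889) + 1·e^(−0.678889) + 5·e^(−2.02222) = 2.63111 + 0.507180 + 0.661806 = 3.80010.
F = −kT ln Z = −90.0 × ln(3.80010) = −90.0 × 1.33503 = -120.2 meV.

-120.2 meV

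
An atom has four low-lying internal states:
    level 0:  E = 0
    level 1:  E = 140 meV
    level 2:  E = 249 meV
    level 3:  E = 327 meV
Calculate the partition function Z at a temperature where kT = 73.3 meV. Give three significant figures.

Z = 1.19

Eᵢ/kT = 0, 1.9100, 3.3970, 4.4611.
Z = Σ e^(−Eᵢ/kT) = e^(−0) + e^(−1.9100) + e^(−3.3970) + e^(−4.4611) = 1.0000 + 0.14808 + 0.033474 + 0.011550 = 1.1931.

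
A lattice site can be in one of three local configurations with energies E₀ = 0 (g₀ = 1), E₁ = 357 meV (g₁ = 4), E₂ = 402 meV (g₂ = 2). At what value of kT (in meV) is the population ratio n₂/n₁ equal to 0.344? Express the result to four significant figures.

n₂/n₁ = (g₂/g₁) exp[−(E₂−E₁)/kT] = 0.344.
⇒ (E₂−E₁)/kT = ln((2/4)/0.344) = ln(1.45349) = 0.373968.
kT = 45 meV / 0.373968 = 120.3 meV.

120.3 meV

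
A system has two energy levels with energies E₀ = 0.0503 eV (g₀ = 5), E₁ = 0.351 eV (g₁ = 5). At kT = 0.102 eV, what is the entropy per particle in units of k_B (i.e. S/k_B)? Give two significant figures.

Eᵢ/kT = 0.4931, 3.441.
Z = Σ gᵢe^(−Eᵢ/kT) = 5·e^(−0.4931) + 5·e^(−3.441) = 3.054 + 0.1602 = 3.214.
⟨E⟩ = Σ EᵢPᵢ = 0.06529 eV.
S/k_B = ln Z + ⟨E⟩/kT = ln(3.214) + 0.06529/0.102 = 1.168 + 0.6401 = 1.8.

1.8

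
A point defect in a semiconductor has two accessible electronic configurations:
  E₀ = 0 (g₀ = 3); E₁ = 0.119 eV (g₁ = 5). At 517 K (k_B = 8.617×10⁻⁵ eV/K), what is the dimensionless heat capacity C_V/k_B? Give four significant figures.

0.6613

k_BT = 8.617×10⁻⁵ × 517 K = 0.0445499 eV.
Eᵢ/kT = 0, 2.67116.
Z = Σ gᵢe^(−Eᵢ/kT) = 3·e^(−0) + 5·e^(−2.67116) = 3.00000 + 0.345860 = 3.34586.
⟨E⟩ = 0.0123010 eV, ⟨E²⟩ = 0.00146382 eV².
C_V/k_B = (⟨E²⟩ − ⟨E⟩²)/(kT)² = (0.00146382 − 0.000151315)/0.00198469 = 0.6613.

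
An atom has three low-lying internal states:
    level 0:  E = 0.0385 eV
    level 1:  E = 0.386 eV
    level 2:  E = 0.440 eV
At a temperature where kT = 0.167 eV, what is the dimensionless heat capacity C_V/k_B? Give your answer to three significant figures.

0.720

Eᵢ/kT = 0.23054, 2.3114, 2.6347.
Z = Σ e^(−Eᵢ/kT) = e^(−0.23054) + e^(−2.3114) + e^(−2.6347) = 0.79410 + 0.099122 + 0.071740 = 0.96496.
⟨E⟩ = 0.10405 eV, ⟨E²⟩ = 0.030918 eV².
C_V/k_B = (⟨E²⟩ − ⟨E⟩²)/(kT)² = (0.030918 − 0.010826)/0.027889 = 0.720.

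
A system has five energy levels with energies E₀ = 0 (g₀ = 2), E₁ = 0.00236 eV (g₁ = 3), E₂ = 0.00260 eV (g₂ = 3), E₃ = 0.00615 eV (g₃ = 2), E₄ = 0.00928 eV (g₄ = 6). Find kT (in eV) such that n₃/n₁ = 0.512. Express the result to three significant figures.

0.0144 eV

n₃/n₁ = (g₃/g₁) exp[−(E₃−E₁)/kT] = 0.512.
⇒ (E₃−E₁)/kT = ln((2/3)/0.512) = ln(1.3021) = 0.26398.
kT = 0.00379 eV / 0.26398 = 0.0144 eV.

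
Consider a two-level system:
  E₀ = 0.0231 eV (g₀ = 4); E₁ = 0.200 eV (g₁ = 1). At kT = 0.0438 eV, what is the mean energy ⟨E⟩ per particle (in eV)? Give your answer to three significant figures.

Eᵢ/kT = 0.52740, 4.5662.
Z = Σ gᵢe^(−Eᵢ/kT) = 4·e^(−0.52740) + 1·e^(−4.5662) = 2.3605 + 0.010397 = 2.3709.
⟨E⟩ = Σ Eᵢ gᵢe^(−Eᵢ/kT) / Z = (0.0231·2.3605 + 0.200·0.010397) / 2.3709 = 0.0239 eV.

0.0239 eV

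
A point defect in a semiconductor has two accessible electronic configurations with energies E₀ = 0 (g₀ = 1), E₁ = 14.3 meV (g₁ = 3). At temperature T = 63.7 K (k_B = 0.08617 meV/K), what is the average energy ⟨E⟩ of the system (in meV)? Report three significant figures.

k_BT = 0.08617 × 63.7 K = 5.4890 meV.
Eᵢ/kT = 0, 2.6052.
Z = Σ gᵢe^(−Eᵢ/kT) = 1·e^(−0) + 3·e^(−2.6052) = 1.0000 + 0.22167 = 1.2217.
⟨E⟩ = Σ Eᵢ gᵢe^(−Eᵢ/kT) / Z = (0·1.0000 + 14.3·0.22167) / 1.2217 = 2.59 meV.

2.59 meV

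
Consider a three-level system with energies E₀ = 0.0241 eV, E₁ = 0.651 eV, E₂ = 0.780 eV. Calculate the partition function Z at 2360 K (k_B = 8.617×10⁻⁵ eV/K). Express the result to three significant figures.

Z = 0.951

k_BT = 8.617×10⁻⁵ × 2360 K = 0.20336 eV.
Eᵢ/kT = 0.11851, 3.2012, 3.8356.
Z = Σ e^(−Eᵢ/kT) = e^(−0.11851) + e^(−3.2012) + e^(−3.8356) = 0.88824 + 0.040713 + 0.021588 = 0.95054.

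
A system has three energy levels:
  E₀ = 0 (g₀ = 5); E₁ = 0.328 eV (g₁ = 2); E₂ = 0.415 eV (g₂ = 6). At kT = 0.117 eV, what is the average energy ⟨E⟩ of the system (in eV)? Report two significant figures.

0.021 eV

Eᵢ/kT = 0, 2.803, 3.547.
Z = Σ gᵢe^(−Eᵢ/kT) = 5·e^(−0) + 2·e^(−2.803) + 6·e^(−3.547) = 5.000 + 0.1213 + 0.1729 = 5.294.
⟨E⟩ = Σ Eᵢ gᵢe^(−Eᵢ/kT) / Z = (0·5.000 + 0.328·0.1213 + 0.415·0.1729) / 5.294 = 0.021 eV.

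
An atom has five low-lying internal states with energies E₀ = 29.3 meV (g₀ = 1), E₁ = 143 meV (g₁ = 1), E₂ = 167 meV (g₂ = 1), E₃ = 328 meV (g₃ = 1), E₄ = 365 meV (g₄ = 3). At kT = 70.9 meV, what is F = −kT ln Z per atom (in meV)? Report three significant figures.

Eᵢ/kT = 0.41326, 2.0169, 2.3554, 4.6262, 5.1481.
Z = Σ gᵢe^(−Eᵢ/kT) = 1·e^(−0.41326) + 1·e^(−2.0169) + 1·e^(−2.3554) + 1·e^(−4.6262) + 3·e^(−5.1481) = 0.66149 + 0.13307 + 0.094856 + 0.0097919 + 0.017431 = 0.91664.
F = −kT ln Z = −70.9 × ln(0.91664) = −70.9 × -0.087040 = 6.17 meV.

6.17 meV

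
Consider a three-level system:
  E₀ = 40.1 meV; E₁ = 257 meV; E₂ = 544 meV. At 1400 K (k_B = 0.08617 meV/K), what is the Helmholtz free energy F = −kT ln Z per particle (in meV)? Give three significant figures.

20.0 meV

k_BT = 0.08617 × 1400 K = 120.64 meV.
Eᵢ/kT = 0.33239, 2.1303, 4.5093.
Z = Σ e^(−Eᵢ/kT) = e^(−0.33239) + e^(−2.1303) + e^(−4.5093) = 0.71721 + 0.11880 + 0.011006 = 0.84702.
F = −kT ln Z = −120.64 × ln(0.84702) = −120.64 × -0.16603 = 20.0 meV.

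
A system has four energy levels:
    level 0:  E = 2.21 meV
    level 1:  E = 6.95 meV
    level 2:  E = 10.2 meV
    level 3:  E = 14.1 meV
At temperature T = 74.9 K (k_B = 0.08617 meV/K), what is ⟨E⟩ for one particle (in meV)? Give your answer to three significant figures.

k_BT = 0.08617 × 74.9 K = 6.4541 meV.
Eᵢ/kT = 0.34242, 1.0768, 1.5804, 2.1847.
Z = Σ e^(−Eᵢ/kT) = e^(−0.34242) + e^(−1.0768) + e^(−1.5804) + e^(−2.1847) = 0.71005 + 0.34068 + 0.20589 + 0.11251 = 1.3691.
⟨E⟩ = Σ Eᵢ e^(−Eᵢ/kT) / Z = (2.21·0.71005 + 6.95·0.34068 + 10.2·0.20589 + 14.1·0.11251) / 1.3691 = 5.57 meV.

5.57 meV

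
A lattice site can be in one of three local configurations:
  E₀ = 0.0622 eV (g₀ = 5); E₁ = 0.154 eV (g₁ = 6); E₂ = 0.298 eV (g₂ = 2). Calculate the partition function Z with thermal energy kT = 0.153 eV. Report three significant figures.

Z = 5.81

Eᵢ/kT = 0.40654, 1.0065, 1.9477.
Z = Σ gᵢe^(−Eᵢ/kT) = 5·e^(−0.40654) + 6·e^(−1.0065) + 2·e^(−1.9477) = 3.3298 + 2.1930 + 0.28520 = 5.8080.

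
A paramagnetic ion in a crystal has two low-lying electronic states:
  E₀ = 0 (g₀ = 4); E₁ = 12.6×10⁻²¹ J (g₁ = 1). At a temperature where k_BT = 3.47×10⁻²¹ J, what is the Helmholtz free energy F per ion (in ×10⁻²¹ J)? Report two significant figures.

-4.8 ×10⁻²¹ J

Eᵢ/kT = 0, 3.631.
Z = Σ gᵢe^(−Eᵢ/kT) = 4·e^(−0) + 1·e^(−3.631) = 4.000 + 0.02649 = 4.026.
F = −kT ln Z = −3.47 × ln(4.026) = −3.47 × 1.393 = -4.8 ×10⁻²¹ J.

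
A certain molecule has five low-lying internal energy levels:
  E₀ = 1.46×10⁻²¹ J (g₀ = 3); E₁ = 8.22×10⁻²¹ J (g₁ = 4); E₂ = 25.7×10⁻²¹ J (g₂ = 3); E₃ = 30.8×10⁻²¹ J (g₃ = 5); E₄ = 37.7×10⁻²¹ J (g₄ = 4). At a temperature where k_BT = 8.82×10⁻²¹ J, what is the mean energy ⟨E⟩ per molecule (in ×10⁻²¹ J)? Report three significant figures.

Eᵢ/kT = 0.16553, 0.93197, 2.9138, 3.4921, 4.2744.
Z = Σ gᵢe^(−Eᵢ/kT) = 3·e^(−0.16553) + 4·e^(−0.93197) + 3·e^(−2.9138) + 5·e^(−3.4921) + 4·e^(−4.2744) = 2.5423 + 1.5751 + 0.16281 + 0.15218 + 0.055682 = 4.4881.
⟨E⟩ = Σ Eᵢ gᵢe^(−Eᵢ/kT) / Z = (1.46·2.5423 + 8.22·1.5751 + 25.7·0.16281 + 30.8·0.15218 + 37.7·0.055682) / 4.4881 = 6.16 ×10⁻²¹ J.

6.16 ×10⁻²¹ J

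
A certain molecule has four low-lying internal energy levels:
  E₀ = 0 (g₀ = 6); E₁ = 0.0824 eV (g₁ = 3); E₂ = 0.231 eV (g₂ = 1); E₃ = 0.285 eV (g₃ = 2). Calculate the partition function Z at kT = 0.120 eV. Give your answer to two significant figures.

Z = 7.8

Eᵢ/kT = 0, 0.6867, 1.925, 2.375.
Z = Σ gᵢe^(−Eᵢ/kT) = 6·e^(−0) + 3·e^(−0.6867) + 1·e^(−1.925) + 2·e^(−2.375) = 6.000 + 1.510 + 0.1459 + 0.1860 = 7.842.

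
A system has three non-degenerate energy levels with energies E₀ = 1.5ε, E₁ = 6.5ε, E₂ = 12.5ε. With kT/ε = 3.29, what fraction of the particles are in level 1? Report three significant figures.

0.174

Eᵢ/kT = 0.45593, 1.9757, 3.7994.
Z = Σ e^(−Eᵢ/kT) = e^(−0.45593) + e^(−1.9757) + e^(−3.7994) = 0.63386 + 0.13866 + 0.022384 = 0.79490.
P₁ = e^(−E₁/kT) / Z = 0.13866/0.79490 = 0.174.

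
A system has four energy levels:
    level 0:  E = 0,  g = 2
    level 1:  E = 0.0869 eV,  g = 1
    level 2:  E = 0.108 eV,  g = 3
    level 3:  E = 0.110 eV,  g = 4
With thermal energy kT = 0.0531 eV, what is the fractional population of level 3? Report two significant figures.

Eᵢ/kT = 0, 1.637, 2.034, 2.072.
Z = Σ gᵢe^(−Eᵢ/kT) = 2·e^(−0) + 1·e^(−1.637) + 3·e^(−2.034) + 4·e^(−2.072) = 2.000 + 0.1946 + 0.3924 + 0.5037 = 3.091.
P₃ = g₃ e^(−E₃/kT) / Z = 0.5037/3.091 = 0.16.

0.16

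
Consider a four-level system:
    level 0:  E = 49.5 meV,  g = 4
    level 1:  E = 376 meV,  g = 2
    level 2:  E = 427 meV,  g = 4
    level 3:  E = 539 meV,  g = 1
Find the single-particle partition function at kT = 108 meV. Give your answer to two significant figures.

Eᵢ/kT = 0.4583, 3.481, 3.954, 4.991.
Z = Σ gᵢe^(−Eᵢ/kT) = 4·e^(−0.4583) + 2·e^(−3.481) + 4·e^(−3.954) + 1·e^(−4.991) = 2.529 + 0.06155 + 0.07671 + 0.006799 = 2.674.

Z = 2.7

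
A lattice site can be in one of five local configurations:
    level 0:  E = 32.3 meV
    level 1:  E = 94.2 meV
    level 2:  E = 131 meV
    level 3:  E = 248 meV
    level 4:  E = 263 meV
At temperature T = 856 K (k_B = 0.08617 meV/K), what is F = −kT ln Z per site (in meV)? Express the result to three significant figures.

-10.7 meV

k_BT = 0.08617 × 856 K = 73.762 meV.
Eᵢ/kT = 0.43789, 1.2771, 1.7760, 3.3622, 3.5655.
Z = Σ e^(−Eᵢ/kT) = e^(−0.43789) + e^(−1.2771) + e^(−1.7760) + e^(−3.3622) + e^(−3.5655) = 0.64540 + 0.27884 + 0.16931 + 0.034659 + 0.028283 = 1.1565.
F = −kT ln Z = −73.762 × ln(1.1565) = −73.762 × 0.14540 = -10.7 meV.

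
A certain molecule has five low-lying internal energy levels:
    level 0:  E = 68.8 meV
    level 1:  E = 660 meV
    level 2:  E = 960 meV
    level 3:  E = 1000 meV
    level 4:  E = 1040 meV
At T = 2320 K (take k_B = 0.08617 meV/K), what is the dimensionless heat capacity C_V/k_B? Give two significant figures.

k_BT = 0.08617 × 2320 K = 199.9 meV.
Eᵢ/kT = 0.3442, 3.302, 4.802, 5.003, 5.203.
Z = Σ e^(−Eᵢ/kT) = e^(−0.3442) + e^(−3.302) + e^(−4.802) + e^(−5.003) + e^(−5.203) = 0.7088 + 0.03681 + 0.008213 + 0.006718 + 0.005500 = 0.7660.
⟨E⟩ = 121.9 meV, ⟨E²⟩ = 51730 meV².
C_V/k_B = (⟨E²⟩ − ⟨E⟩²)/(kT)² = (51730 − 14860)/39960 = 0.92.

0.92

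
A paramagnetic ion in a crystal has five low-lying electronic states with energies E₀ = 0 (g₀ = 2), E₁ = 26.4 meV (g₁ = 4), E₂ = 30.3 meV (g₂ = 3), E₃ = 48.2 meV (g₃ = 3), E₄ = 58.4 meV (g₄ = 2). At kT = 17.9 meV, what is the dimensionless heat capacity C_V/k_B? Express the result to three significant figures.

0.888

Eᵢ/kT = 0, 1.4749, 1.6927, 2.6927, 3.2626.
Z = Σ gᵢe^(−Eᵢ/kT) = 2·e^(−0) + 4·e^(−1.4749) + 3·e^(−1.6927) + 3·e^(−2.6927) + 2·e^(−3.2626) = 2.0000 + 0.91521 + 0.55207 + 0.20309 + 0.076577 = 3.7469.
⟨E⟩ = 14.719 meV, ⟨E²⟩ = 501.14 meV².
C_V/k_B = (⟨E²⟩ − ⟨E⟩²)/(kT)² = (501.14 − 216.65)/320.41 = 0.888.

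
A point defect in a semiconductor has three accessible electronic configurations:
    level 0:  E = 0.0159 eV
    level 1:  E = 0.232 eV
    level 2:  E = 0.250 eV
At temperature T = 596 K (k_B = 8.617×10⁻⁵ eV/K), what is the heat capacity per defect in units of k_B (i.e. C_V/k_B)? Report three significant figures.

0.458

k_BT = 8.617×10⁻⁵ × 596 K = 0.051357 eV.
Eᵢ/kT = 0.30960, 4.5174, 4.8679.
Z = Σ e^(−Eᵢ/kT) = e^(−0.30960) + e^(−4.5174) + e^(−4.8679) = 0.73374 + 0.010917 + 0.0076895 = 0.75235.
⟨E⟩ = 0.021428 eV, ⟨E²⟩ = 0.0016664 eV².
C_V/k_B = (⟨E²⟩ − ⟨E⟩²)/(kT)² = (0.0016664 − 0.00045916)/0.0026375 = 0.458.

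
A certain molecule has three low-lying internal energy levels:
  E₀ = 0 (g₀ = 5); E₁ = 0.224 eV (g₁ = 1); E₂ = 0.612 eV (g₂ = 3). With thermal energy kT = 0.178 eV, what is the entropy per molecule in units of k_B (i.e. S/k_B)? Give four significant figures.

Eᵢ/kT = 0, 1.25843, 3.43820.
Z = Σ gᵢe^(−Eᵢ/kT) = 5·e^(−0) + 1·e^(−1.25843) + 3·e^(−3.43820) = 5.00000 + 0.284100 + 0.0963674 = 5.38047.
⟨E⟩ = Σ EᵢPᵢ = 0.0227889 eV.
S/k_B = ln Z + ⟨E⟩/kT = ln(5.38047) + 0.0227889/0.178 = 1.68278 + 0.128028 = 1.811.

1.811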